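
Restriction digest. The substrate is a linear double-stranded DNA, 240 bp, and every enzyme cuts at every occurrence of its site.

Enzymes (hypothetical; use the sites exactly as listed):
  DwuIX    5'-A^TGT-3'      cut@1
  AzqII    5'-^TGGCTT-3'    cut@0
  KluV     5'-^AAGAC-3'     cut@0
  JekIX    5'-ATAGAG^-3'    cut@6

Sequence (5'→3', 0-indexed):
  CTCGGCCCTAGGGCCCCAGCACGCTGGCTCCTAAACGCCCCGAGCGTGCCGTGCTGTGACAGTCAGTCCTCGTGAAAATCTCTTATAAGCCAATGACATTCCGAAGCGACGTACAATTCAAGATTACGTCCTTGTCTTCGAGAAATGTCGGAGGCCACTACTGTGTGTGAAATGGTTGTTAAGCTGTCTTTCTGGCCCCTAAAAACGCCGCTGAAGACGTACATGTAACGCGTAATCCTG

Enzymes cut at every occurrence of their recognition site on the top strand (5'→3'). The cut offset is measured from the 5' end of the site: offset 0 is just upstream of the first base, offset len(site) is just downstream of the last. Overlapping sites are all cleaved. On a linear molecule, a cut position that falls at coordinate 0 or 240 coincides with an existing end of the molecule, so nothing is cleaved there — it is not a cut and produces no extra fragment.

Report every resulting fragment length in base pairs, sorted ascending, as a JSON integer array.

Scan for sites:
  DwuIX (ATGT, off=1): starts [144, 222] → cuts [145, 223]
  AzqII (TGGCTT, off=0): no sites
  KluV (AAGAC, off=0): starts [213] → cuts [213]
  JekIX (ATAGAG, off=6): no sites

Pooled cuts: [145, 213, 223]

Fragment lengths:
  [0,145): 145 bp
  [145,213): 68 bp
  [213,223): 10 bp
  [223,240): 17 bp

[10,17,68,145]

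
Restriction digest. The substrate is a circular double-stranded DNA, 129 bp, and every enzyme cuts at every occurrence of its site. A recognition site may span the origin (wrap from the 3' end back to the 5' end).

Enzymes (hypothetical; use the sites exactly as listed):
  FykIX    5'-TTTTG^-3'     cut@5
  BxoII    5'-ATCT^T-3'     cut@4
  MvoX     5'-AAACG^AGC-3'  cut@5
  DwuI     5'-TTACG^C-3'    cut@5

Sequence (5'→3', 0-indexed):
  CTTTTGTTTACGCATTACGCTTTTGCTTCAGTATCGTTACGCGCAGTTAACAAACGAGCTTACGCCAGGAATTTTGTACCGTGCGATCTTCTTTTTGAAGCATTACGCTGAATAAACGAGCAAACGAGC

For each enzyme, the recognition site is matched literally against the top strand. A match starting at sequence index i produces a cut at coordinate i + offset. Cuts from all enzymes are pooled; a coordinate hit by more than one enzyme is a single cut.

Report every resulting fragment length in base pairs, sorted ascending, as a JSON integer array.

Per-enzyme occurrences:
  FykIX TTTTG/5: at [1, 20, 71, 92] ⇒ [6, 25, 76, 97]
  BxoII ATCTT/4: at [85] ⇒ [89]
  MvoX AAACGAGC/5: at [51, 113, 121] ⇒ [56, 118, 126]
  DwuI TTACGC/5: at [7, 14, 36, 59, 102] ⇒ [12, 19, 41, 64, 107]

Pooled cuts: [6, 12, 19, 25, 41, 56, 64, 76, 89, 97, 107, 118, 126]

Fragment lengths:
  6→12: 6 bp
  12→19: 7 bp
  19→25: 6 bp
  25→41: 16 bp
  41→56: 15 bp
  56→64: 8 bp
  64→76: 12 bp
  76→89: 13 bp
  89→97: 8 bp
  97→107: 10 bp
  107→118: 11 bp
  118→126: 8 bp
  126→6 (wrap): 129-126+6 = 9 bp

[6,6,7,8,8,8,9,10,11,12,13,15,16]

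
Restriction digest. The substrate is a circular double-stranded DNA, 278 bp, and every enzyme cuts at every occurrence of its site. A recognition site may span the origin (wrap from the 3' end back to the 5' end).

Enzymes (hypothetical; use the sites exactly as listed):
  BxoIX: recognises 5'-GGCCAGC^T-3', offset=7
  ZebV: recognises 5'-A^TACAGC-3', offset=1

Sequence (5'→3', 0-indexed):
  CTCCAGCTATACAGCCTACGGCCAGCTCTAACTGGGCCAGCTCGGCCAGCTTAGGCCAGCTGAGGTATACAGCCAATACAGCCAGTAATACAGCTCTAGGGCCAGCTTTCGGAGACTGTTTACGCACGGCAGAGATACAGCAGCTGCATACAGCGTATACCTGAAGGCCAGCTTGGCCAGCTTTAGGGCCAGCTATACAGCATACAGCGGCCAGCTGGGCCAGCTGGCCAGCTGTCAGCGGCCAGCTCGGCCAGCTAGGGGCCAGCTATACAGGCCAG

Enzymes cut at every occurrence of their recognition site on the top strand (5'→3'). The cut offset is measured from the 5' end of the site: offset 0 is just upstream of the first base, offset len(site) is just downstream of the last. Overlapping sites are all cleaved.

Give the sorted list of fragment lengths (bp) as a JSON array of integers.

Site scan:
  BxoIX GGCCAGCT/7: at [19, 34, 43, 53, 99, 165, 174, 186, 208, 217, 225, 239, 248, 259, 272] ⇒ [1, 26, 41, 50, 60, 106, 172, 181, 193, 215, 224, 232, 246, 255, 266]
  ZebV ATACAGC/1: at [8, 66, 75, 87, 134, 147, 194, 201] ⇒ [9, 67, 76, 88, 135, 148, 195, 202]

Pooled cuts: [1, 9, 26, 41, 50, 60, 67, 76, 88, 106, 135, 148, 172, 181, 193, 195, 202, 215, 224, 232, 246, 255, 266]

Fragments:
  1→9: 8 bp
  9→26: 17 bp
  26→41: 15 bp
  41→50: 9 bp
  50→60: 10 bp
  60→67: 7 bp
  67→76: 9 bp
  76→88: 12 bp
  88→106: 18 bp
  106→135: 29 bp
  135→148: 13 bp
  148→172: 24 bp
  172→181: 9 bp
  181→193: 12 bp
  193→195: 2 bp
  195→202: 7 bp
  202→215: 13 bp
  215→224: 9 bp
  224→232: 8 bp
  232→246: 14 bp
  246→255: 9 bp
  255→266: 11 bp
  266→1 (wrap): 278-266+1 = 13 bp

[2,7,7,8,8,9,9,9,9,9,10,11,12,12,13,13,13,14,15,17,18,24,29]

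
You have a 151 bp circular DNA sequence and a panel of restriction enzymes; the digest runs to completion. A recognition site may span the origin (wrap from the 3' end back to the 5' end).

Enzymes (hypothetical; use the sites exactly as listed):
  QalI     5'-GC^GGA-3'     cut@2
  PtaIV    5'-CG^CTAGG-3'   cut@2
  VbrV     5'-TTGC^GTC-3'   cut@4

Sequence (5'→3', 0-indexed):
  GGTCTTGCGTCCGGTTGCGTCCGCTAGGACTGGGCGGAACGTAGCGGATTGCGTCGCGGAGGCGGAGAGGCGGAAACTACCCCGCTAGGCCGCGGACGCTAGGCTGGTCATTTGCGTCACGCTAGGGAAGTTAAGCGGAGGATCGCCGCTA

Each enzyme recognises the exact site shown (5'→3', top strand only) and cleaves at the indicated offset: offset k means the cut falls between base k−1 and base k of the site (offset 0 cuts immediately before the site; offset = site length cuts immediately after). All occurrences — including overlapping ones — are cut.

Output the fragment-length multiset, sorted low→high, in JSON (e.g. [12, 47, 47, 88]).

Site scan:
  QalI GCGGA/2: at [33, 43, 55, 61, 69, 91, 134] ⇒ [35, 45, 57, 63, 71, 93, 136]
  PtaIV CGCTAGG/2: at [21, 82, 96, 119, 146] ⇒ [23, 84, 98, 121, 148]
  VbrV TTGCGTC/4: at [4, 14, 48, 111] ⇒ [8, 18, 52, 115]

Pooled cuts: [8, 18, 23, 35, 45, 52, 57, 63, 71, 84, 93, 98, 115, 121, 136, 148]

Fragment lengths:
  8→18: 10 bp
  18→23: 5 bp
  23→35: 12 bp
  35→45: 10 bp
  45→52: 7 bp
  52→57: 5 bp
  57→63: 6 bp
  63→71: 8 bp
  71→84: 13 bp
  84→93: 9 bp
  93→98: 5 bp
  98→115: 17 bp
  115→121: 6 bp
  121→136: 15 bp
  136→148: 12 bp
  148→8 (wrap): 151-148+8 = 11 bp

[5,5,5,6,6,7,8,9,10,10,11,12,12,13,15,17]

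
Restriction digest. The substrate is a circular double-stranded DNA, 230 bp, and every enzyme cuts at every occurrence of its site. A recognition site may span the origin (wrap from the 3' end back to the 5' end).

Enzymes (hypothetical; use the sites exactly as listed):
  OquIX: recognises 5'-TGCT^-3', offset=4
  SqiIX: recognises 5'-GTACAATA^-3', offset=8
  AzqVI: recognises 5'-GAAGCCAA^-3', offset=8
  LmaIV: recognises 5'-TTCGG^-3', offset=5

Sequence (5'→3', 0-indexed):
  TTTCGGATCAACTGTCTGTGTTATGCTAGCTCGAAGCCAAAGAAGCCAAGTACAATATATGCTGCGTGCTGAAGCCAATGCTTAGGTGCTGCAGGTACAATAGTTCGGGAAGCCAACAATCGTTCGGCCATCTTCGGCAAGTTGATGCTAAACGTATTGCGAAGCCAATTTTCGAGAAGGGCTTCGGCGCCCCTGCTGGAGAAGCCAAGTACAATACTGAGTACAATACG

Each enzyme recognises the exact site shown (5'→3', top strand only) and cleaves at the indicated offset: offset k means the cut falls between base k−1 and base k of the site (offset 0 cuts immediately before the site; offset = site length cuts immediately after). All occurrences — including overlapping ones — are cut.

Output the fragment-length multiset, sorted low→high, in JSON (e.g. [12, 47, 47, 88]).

Per-enzyme occurrences:
  OquIX (TGCT, off=4): starts [23, 59, 66, 78, 86, 145, 193] → cuts [27, 63, 70, 82, 90, 149, 197]
  SqiIX (GTACAATA, off=8): starts [49, 94, 208, 220] → cuts [57, 102, 216, 228]
  AzqVI (GAAGCCAA, off=8): starts [32, 41, 70, 108, 160, 200] → cuts [40, 49, 78, 116, 168, 208]
  LmaIV (TTCGG, off=5): starts [1, 103, 122, 132, 182] → cuts [6, 108, 127, 137, 187]

Pooled cuts: [6, 27, 40, 49, 57, 63, 70, 78, 82, 90, 102, 108, 116, 127, 137, 149, 168, 187, 197, 208, 216, 228]

Fragment lengths:
  6→27: 21 bp
  27→40: 13 bp
  40→49: 9 bp
  49→57: 8 bp
  57→63: 6 bp
  63→70: 7 bp
  70→78: 8 bp
  78→82: 4 bp
  82→90: 8 bp
  90→102: 12 bp
  102→108: 6 bp
  108→116: 8 bp
  116→127: 11 bp
  127→137: 10 bp
  137→149: 12 bp
  149→168: 19 bp
  168→187: 19 bp
  187→197: 10 bp
  197→208: 11 bp
  208→216: 8 bp
  216→228: 12 bp
  228→6 (wrap): 230-228+6 = 8 bp

[4,6,6,7,8,8,8,8,8,8,9,10,10,11,11,12,12,12,13,19,19,21]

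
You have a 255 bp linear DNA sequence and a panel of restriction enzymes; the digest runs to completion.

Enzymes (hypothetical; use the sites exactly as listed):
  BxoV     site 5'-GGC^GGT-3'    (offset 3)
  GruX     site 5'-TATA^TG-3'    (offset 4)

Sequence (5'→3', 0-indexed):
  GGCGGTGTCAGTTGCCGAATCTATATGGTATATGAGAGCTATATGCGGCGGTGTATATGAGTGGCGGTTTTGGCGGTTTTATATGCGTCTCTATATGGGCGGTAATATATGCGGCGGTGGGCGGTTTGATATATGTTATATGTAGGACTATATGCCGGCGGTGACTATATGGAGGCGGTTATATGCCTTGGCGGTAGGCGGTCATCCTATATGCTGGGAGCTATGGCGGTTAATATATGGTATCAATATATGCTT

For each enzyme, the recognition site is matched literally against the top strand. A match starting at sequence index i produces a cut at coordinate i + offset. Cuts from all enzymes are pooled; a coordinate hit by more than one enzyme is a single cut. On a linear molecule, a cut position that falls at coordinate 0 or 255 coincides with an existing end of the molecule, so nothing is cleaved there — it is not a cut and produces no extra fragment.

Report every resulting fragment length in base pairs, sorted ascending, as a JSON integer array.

[3,5,5,6,6,7,7,7,7,7,7,7,8,8,9,9,9,9,10,10,11,11,12,12,12,13,16,22]

Scan for sites:
  BxoV (GGCGGT, off=3): starts [0, 46, 62, 71, 97, 112, 119, 156, 173, 189, 196, 224] → cuts [3, 49, 65, 74, 100, 115, 122, 159, 176, 192, 199, 227]
  GruX (TATATG, off=4): starts [21, 28, 39, 53, 79, 91, 105, 129, 136, 148, 165, 179, 207, 233, 246] → cuts [25, 32, 43, 57, 83, 95, 109, 133, 140, 152, 169, 183, 211, 237, 250]

All cut coordinates (distinct, sorted): [3, 25, 32, 43, 49, 57, 65, 74, 83, 95, 100, 109, 115, 122, 133, 140, 152, 159, 169, 176, 183, 192, 199, 211, 227, 237, 250]

Fragment lengths:
  [0,3): 3 bp
  [3,25): 22 bp
  [25,32): 7 bp
  [32,43): 11 bp
  [43,49): 6 bp
  [49,57): 8 bp
  [57,65): 8 bp
  [65,74): 9 bp
  [74,83): 9 bp
  [83,95): 12 bp
  [95,100): 5 bp
  [100,109): 9 bp
  [109,115): 6 bp
  [115,122): 7 bp
  [122,133): 11 bp
  [133,140): 7 bp
  [140,152): 12 bp
  [152,159): 7 bp
  [159,169): 10 bp
  [169,176): 7 bp
  [176,183): 7 bp
  [183,192): 9 bp
  [192,199): 7 bp
  [199,211): 12 bp
  [211,227): 16 bp
  [227,237): 10 bp
  [237,250): 13 bp
  [250,255): 5 bp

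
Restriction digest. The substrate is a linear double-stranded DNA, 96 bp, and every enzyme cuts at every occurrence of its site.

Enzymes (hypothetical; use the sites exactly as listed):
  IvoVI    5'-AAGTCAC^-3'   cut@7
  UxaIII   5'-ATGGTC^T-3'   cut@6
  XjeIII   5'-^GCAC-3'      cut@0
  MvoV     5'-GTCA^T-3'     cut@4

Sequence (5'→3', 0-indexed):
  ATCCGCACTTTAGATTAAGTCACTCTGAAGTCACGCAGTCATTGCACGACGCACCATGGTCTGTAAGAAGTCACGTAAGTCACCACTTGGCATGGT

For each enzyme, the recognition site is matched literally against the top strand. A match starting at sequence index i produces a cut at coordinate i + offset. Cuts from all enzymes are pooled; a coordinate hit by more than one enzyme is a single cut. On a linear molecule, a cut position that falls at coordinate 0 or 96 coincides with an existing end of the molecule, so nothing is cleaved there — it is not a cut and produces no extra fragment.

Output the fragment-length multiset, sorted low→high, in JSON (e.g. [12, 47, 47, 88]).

Site scan:
  IvoVI (AAGTCAC, off=7): starts [16, 27, 67, 76] → cuts [23, 34, 74, 83]
  UxaIII (ATGGTCT, off=6): starts [55] → cuts [61]
  XjeIII (GCAC, off=0): starts [4, 43, 50] → cuts [4, 43, 50]
  MvoV (GTCAT, off=4): starts [37] → cuts [41]

Pooled cuts: [4, 23, 34, 41, 43, 50, 61, 74, 83]

Fragments:
  [0,4): 4 bp
  [4,23): 19 bp
  [23,34): 11 bp
  [34,41): 7 bp
  [41,43): 2 bp
  [43,50): 7 bp
  [50,61): 11 bp
  [61,74): 13 bp
  [74,83): 9 bp
  [83,96): 13 bp

[2,4,7,7,9,11,11,13,13,19]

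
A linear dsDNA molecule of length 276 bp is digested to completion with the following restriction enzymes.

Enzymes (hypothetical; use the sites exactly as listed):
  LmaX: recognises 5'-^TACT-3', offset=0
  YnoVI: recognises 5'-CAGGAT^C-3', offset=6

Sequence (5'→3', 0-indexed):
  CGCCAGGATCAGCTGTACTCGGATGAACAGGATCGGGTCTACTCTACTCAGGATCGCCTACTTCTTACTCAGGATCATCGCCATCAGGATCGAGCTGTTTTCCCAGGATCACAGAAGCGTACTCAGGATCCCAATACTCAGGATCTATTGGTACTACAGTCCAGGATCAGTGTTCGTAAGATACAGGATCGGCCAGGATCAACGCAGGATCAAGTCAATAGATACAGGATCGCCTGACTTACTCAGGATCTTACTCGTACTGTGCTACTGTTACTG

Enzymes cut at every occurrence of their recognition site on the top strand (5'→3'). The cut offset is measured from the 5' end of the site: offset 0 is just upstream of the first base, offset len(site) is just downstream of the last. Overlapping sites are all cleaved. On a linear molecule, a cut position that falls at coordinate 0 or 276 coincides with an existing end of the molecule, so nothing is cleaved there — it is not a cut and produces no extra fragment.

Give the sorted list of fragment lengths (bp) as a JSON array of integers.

Site scan:
  LmaX TACT/0: at [15, 39, 44, 58, 65, 119, 134, 151, 239, 251, 257, 265, 271] ⇒ [15, 39, 44, 58, 65, 119, 134, 151, 239, 251, 257, 265, 271]
  YnoVI CAGGATC/6: at [3, 27, 48, 69, 84, 103, 123, 138, 161, 183, 193, 204, 224, 243] ⇒ [9, 33, 54, 75, 90, 109, 129, 144, 167, 189, 199, 210, 230, 249]

Pooled cuts: [9, 15, 33, 39, 44, 54, 58, 65, 75, 90, 109, 119, 129, 134, 144, 151, 167, 189, 199, 210, 230, 239, 249, 251, 257, 265, 271]

Fragments:
  [0,9): 9 bp
  [9,15): 6 bp
  [15,33): 18 bp
  [33,39): 6 bp
  [39,44): 5 bp
  [44,54): 10 bp
  [54,58): 4 bp
  [58,65): 7 bp
  [65,75): 10 bp
  [75,90): 15 bp
  [90,109): 19 bp
  [109,119): 10 bp
  [119,129): 10 bp
  [129,134): 5 bp
  [134,144): 10 bp
  [144,151): 7 bp
  [151,167): 16 bp
  [167,189): 22 bp
  [189,199): 10 bp
  [199,210): 11 bp
  [210,230): 20 bp
  [230,239): 9 bp
  [239,249): 10 bp
  [249,251): 2 bp
  [251,257): 6 bp
  [257,265): 8 bp
  [265,271): 6 bp
  [271,276): 5 bp

[2,4,5,5,5,6,6,6,6,7,7,8,9,9,10,10,10,10,10,10,10,11,15,16,18,19,20,22]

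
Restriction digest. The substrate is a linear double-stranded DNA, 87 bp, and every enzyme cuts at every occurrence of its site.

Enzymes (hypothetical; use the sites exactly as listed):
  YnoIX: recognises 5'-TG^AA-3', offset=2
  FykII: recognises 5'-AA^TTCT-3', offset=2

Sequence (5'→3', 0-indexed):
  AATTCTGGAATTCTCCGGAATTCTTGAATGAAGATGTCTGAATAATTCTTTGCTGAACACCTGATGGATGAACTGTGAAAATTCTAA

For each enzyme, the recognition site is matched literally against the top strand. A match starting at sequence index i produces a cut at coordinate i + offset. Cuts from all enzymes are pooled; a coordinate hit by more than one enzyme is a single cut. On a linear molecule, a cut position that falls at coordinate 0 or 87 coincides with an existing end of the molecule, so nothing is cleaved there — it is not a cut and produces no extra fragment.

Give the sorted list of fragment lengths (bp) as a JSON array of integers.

[2,4,4,5,6,6,7,8,10,10,10,15]

Scan for sites:
  YnoIX TGAA/2: at [24, 28, 38, 53, 68, 75] ⇒ [26, 30, 40, 55, 70, 77]
  FykII AATTCT/2: at [0, 8, 18, 43, 79] ⇒ [2, 10, 20, 45, 81]

Pooled cuts: [2, 10, 20, 26, 30, 40, 45, 55, 70, 77, 81]

Fragments:
  [0,2): 2 bp
  [2,10): 8 bp
  [10,20): 10 bp
  [20,26): 6 bp
  [26,30): 4 bp
  [30,40): 10 bp
  [40,45): 5 bp
  [45,55): 10 bp
  [55,70): 15 bp
  [70,77): 7 bp
  [77,81): 4 bp
  [81,87): 6 bp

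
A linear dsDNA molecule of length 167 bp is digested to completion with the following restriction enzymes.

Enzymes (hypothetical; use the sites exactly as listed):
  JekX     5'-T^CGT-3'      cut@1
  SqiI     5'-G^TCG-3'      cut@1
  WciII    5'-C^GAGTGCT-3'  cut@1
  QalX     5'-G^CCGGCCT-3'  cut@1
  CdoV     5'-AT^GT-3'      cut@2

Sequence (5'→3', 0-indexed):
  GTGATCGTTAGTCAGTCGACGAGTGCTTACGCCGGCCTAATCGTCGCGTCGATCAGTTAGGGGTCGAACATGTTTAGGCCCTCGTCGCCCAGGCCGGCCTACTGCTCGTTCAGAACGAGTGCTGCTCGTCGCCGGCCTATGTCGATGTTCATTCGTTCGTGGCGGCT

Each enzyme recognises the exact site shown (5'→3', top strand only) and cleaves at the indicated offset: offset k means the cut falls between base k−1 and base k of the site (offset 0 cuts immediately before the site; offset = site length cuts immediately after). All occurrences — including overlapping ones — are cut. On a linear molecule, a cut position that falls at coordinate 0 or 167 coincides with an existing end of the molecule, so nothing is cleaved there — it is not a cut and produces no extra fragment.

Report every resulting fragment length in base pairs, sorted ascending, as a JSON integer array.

[1,2,2,2,3,4,5,5,5,5,7,8,9,9,10,10,10,10,10,11,11,13,15]

Scan for sites:
  JekX TCGT/1: at [4, 40, 81, 105, 125, 152, 156] ⇒ [5, 41, 82, 106, 126, 153, 157]
  SqiI GTCG/1: at [14, 42, 47, 62, 83, 127, 140] ⇒ [15, 43, 48, 63, 84, 128, 141]
  WciII CGAGTGCT/1: at [19, 115] ⇒ [20, 116]
  QalX GCCGGCCT/1: at [30, 92, 130] ⇒ [31, 93, 131]
  CdoV ATGT/2: at [69, 138, 144] ⇒ [71, 140, 146]

Pooled cuts: [5, 15, 20, 31, 41, 43, 48, 63, 71, 82, 84, 93, 106, 116, 126, 128, 131, 140, 141, 146, 153, 157]

Fragments:
  [0,5): 5 bp
  [5,15): 10 bp
  [15,20): 5 bp
  [20,31): 11 bp
  [31,41): 10 bp
  [41,43): 2 bp
  [43,48): 5 bp
  [48,63): 15 bp
  [63,71): 8 bp
  [71,82): 11 bp
  [82,84): 2 bp
  [84,93): 9 bp
  [93,106): 13 bp
  [106,116): 10 bp
  [116,126): 10 bp
  [126,128): 2 bp
  [128,131): 3 bp
  [131,140): 9 bp
  [140,141): 1 bp
  [141,146): 5 bp
  [146,153): 7 bp
  [153,157): 4 bp
  [157,167): 10 bp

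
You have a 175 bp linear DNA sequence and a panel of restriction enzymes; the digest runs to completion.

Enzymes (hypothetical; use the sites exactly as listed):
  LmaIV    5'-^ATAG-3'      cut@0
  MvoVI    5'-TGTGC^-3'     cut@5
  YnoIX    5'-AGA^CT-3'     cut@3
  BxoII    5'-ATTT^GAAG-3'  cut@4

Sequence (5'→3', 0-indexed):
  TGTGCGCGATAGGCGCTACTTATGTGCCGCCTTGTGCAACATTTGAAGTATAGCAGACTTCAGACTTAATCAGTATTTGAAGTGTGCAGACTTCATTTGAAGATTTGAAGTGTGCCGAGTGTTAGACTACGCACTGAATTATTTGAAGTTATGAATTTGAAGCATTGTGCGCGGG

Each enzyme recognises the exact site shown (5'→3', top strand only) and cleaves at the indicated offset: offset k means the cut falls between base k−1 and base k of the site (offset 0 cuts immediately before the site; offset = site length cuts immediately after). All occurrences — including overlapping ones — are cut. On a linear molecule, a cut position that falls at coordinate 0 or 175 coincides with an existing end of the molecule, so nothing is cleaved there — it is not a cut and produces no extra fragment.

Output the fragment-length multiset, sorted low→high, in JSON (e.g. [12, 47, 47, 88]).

[3,3,5,5,5,7,7,8,8,8,9,9,10,11,12,14,14,18,19]

Per-enzyme occurrences:
  LmaIV (ATAG, off=0): starts [8, 49] → cuts [8, 49]
  MvoVI (TGTGC, off=5): starts [0, 22, 32, 82, 110, 165] → cuts [5, 27, 37, 87, 115, 170]
  YnoIX (AGACT, off=3): starts [54, 61, 87, 123] → cuts [57, 64, 90, 126]
  BxoII (ATTTGAAG, off=4): starts [40, 74, 94, 102, 140, 154] → cuts [44, 78, 98, 106, 144, 158]

All cut coordinates (distinct, sorted): [5, 8, 27, 37, 44, 49, 57, 64, 78, 87, 90, 98, 106, 115, 126, 144, 158, 170]

Fragments:
  [0,5): 5 bp
  [5,8): 3 bp
  [8,27): 19 bp
  [27,37): 10 bp
  [37,44): 7 bp
  [44,49): 5 bp
  [49,57): 8 bp
  [57,64): 7 bp
  [64,78): 14 bp
  [78,87): 9 bp
  [87,90): 3 bp
  [90,98): 8 bp
  [98,106): 8 bp
  [106,115): 9 bp
  [115,126): 11 bp
  [126,144): 18 bp
  [144,158): 14 bp
  [158,170): 12 bp
  [170,175): 5 bp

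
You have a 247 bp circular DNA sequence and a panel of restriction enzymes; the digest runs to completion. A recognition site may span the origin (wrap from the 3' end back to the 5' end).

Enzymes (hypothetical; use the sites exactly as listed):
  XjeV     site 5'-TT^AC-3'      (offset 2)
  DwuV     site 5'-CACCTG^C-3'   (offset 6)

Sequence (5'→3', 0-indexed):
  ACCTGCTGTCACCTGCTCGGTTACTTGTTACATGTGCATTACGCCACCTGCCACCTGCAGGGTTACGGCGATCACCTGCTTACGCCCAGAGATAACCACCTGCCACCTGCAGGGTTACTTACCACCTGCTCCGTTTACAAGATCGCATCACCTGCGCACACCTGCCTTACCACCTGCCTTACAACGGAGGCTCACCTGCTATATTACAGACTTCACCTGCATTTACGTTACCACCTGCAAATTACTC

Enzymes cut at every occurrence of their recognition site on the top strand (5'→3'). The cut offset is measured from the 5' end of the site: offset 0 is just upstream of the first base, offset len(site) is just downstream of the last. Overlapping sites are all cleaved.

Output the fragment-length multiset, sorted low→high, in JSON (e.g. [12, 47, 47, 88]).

Site scan:
  XjeV TTAC/2: at [20, 27, 38, 62, 79, 114, 118, 134, 166, 178, 203, 222, 227, 241] ⇒ [22, 29, 40, 64, 81, 116, 120, 136, 168, 180, 205, 224, 229, 243]
  DwuV CACCTGC/6: at [9, 44, 51, 72, 96, 103, 122, 148, 158, 170, 192, 213, 231, 246] ⇒ [5, 15, 50, 57, 78, 102, 109, 128, 154, 164, 176, 198, 219, 237]

All cut coordinates (distinct, sorted): [5, 15, 22, 29, 40, 50, 57, 64, 78, 81, 102, 109, 116, 120, 128, 136, 154, 164, 168, 176, 180, 198, 205, 219, 224, 229, 237, 243]

Fragments:
  5→15: 10 bp
  15→22: 7 bp
  22→29: 7 bp
  29→40: 11 bp
  40→50: 10 bp
  50→57: 7 bp
  57→64: 7 bp
  64→78: 14 bp
  78→81: 3 bp
  81→102: 21 bp
  102→109: 7 bp
  109→116: 7 bp
  116→120: 4 bp
  120→128: 8 bp
  128→136: 8 bp
  136→154: 18 bp
  154→164: 10 bp
  164→168: 4 bp
  168→176: 8 bp
  176→180: 4 bp
  180→198: 18 bp
  198→205: 7 bp
  205→219: 14 bp
  219→224: 5 bp
  224→229: 5 bp
  229→237: 8 bp
  237→243: 6 bp
  243→5 (wrap): 247-243+5 = 9 bp

[3,4,4,4,5,5,6,7,7,7,7,7,7,7,8,8,8,8,9,10,10,10,11,14,14,18,18,21]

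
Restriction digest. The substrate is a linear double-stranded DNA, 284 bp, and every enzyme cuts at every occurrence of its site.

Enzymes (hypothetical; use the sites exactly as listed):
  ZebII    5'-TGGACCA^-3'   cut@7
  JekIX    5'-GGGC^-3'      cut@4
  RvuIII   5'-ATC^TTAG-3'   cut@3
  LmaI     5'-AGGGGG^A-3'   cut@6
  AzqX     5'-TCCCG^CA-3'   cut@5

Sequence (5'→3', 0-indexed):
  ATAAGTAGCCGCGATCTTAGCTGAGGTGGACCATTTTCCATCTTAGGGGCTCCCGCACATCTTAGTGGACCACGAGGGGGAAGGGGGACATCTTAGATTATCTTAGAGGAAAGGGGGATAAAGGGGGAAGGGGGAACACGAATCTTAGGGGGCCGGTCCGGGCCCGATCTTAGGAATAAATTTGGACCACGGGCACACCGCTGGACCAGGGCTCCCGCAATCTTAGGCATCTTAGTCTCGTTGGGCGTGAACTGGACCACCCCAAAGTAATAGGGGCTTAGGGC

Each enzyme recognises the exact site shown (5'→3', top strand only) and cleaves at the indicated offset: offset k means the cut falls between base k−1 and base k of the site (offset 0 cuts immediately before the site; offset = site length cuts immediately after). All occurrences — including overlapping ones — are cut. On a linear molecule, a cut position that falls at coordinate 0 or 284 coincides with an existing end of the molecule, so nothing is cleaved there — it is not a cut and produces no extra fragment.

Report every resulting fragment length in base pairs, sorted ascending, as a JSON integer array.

Per-enzyme occurrences:
  ZebII TGGACCA/7: at [26, 65, 182, 201, 252] ⇒ [33, 72, 189, 208, 259]
  JekIX GGGC/4: at [46, 149, 159, 190, 208, 242, 273, 280] ⇒ [50, 153, 163, 194, 212, 246, 277] (position 284 is a terminus of the linear molecule — no cut)
  RvuIII ATCTTAG/3: at [13, 39, 58, 89, 99, 141, 166, 219, 228] ⇒ [16, 42, 61, 92, 102, 144, 169, 222, 231]
  LmaI AGGGGGA/6: at [74, 81, 111, 121, 128] ⇒ [80, 87, 117, 127, 134]
  AzqX TCCCGCA/5: at [50, 212] ⇒ [55, 217]

All cut coordinates (distinct, sorted): [16, 33, 42, 50, 55, 61, 72, 80, 87, 92, 102, 117, 127, 134, 144, 153, 163, 169, 189, 194, 208, 212, 217, 222, 231, 246, 259, 277]

Fragments:
  [0,16): 16 bp
  [16,33): 17 bp
  [33,42): 9 bp
  [42,50): 8 bp
  [50,55): 5 bp
  [55,61): 6 bp
  [61,72): 11 bp
  [72,80): 8 bp
  [80,87): 7 bp
  [87,92): 5 bp
  [92,102): 10 bp
  [102,117): 15 bp
  [117,127): 10 bp
  [127,134): 7 bp
  [134,144): 10 bp
  [144,153): 9 bp
  [153,163): 10 bp
  [163,169): 6 bp
  [169,189): 20 bp
  [189,194): 5 bp
  [194,208): 14 bp
  [208,212): 4 bp
  [212,217): 5 bp
  [217,222): 5 bp
  [222,231): 9 bp
  [231,246): 15 bp
  [246,259): 13 bp
  [259,277): 18 bp
  [277,284): 7 bp

[4,5,5,5,5,5,6,6,7,7,7,8,8,9,9,9,10,10,10,10,11,13,14,15,15,16,17,18,20]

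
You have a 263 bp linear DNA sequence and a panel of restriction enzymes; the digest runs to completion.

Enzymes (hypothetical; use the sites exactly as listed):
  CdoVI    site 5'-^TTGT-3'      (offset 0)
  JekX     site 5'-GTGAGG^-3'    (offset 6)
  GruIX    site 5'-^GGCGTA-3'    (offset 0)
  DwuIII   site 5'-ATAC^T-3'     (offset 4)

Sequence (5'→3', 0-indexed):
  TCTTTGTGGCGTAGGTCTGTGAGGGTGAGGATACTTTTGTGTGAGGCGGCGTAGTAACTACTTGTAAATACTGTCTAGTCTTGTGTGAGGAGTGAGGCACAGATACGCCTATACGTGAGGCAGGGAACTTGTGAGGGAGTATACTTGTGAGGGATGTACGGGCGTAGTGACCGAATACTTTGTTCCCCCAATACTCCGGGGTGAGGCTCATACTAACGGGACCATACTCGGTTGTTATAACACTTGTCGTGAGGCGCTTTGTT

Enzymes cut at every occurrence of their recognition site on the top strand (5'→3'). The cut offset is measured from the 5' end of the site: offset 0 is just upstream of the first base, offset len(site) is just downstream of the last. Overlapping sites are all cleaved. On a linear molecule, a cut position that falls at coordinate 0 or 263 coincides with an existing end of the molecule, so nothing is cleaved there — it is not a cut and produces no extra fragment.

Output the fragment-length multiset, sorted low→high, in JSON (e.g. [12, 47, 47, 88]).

Per-enzyme occurrences:
  CdoVI TTGT/0: at [3, 36, 61, 80, 128, 144, 179, 231, 243, 258] ⇒ [3, 36, 61, 80, 128, 144, 179, 231, 243, 258]
  JekX GTGAGG/6: at [18, 24, 40, 84, 91, 114, 130, 146, 200, 248] ⇒ [24, 30, 46, 90, 97, 120, 136, 152, 206, 254]
  GruIX GGCGTA/0: at [7, 47, 160] ⇒ [7, 47, 160]
  DwuIII ATACT/4: at [30, 67, 140, 174, 190, 209, 223] ⇒ [34, 71, 144, 178, 194, 213, 227]

Pooled cuts: [3, 7, 24, 30, 34, 36, 46, 47, 61, 71, 80, 90, 97, 120, 128, 136, 144, 152, 160, 178, 179, 194, 206, 213, 227, 231, 243, 254, 258]

Fragments:
  [0,3): 3 bp
  [3,7): 4 bp
  [7,24): 17 bp
  [24,30): 6 bp
  [30,34): 4 bp
  [34,36): 2 bp
  [36,46): 10 bp
  [46,47): 1 bp
  [47,61): 14 bp
  [61,71): 10 bp
  [71,80): 9 bp
  [80,90): 10 bp
  [90,97): 7 bp
  [97,120): 23 bp
  [120,128): 8 bp
  [128,136): 8 bp
  [136,144): 8 bp
  [144,152): 8 bp
  [152,160): 8 bp
  [160,178): 18 bp
  [178,179): 1 bp
  [179,194): 15 bp
  [194,206): 12 bp
  [206,213): 7 bp
  [213,227): 14 bp
  [227,231): 4 bp
  [231,243): 12 bp
  [243,254): 11 bp
  [254,258): 4 bp
  [258,263): 5 bp

[1,1,2,3,4,4,4,4,5,6,7,7,8,8,8,8,8,9,10,10,10,11,12,12,14,14,15,17,18,23]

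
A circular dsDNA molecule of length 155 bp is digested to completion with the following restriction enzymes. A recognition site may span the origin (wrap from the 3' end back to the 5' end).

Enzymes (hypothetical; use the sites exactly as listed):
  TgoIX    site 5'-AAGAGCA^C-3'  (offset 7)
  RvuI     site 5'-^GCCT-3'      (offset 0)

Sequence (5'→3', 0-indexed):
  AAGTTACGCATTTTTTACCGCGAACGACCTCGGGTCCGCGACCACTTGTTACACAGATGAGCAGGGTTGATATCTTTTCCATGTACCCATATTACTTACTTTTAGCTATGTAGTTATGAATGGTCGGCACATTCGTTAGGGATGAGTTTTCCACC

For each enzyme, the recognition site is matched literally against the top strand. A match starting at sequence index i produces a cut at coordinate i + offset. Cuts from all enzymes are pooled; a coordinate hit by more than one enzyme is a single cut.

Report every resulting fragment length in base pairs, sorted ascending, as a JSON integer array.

Scan for sites:
  TgoIX (AAGAGCAC, off=7): no sites
  RvuI (GCCT, off=0): no sites

Pooled cuts: ∅

Fragment lengths:
  no cuts → one circular fragment of 155 bp

[155]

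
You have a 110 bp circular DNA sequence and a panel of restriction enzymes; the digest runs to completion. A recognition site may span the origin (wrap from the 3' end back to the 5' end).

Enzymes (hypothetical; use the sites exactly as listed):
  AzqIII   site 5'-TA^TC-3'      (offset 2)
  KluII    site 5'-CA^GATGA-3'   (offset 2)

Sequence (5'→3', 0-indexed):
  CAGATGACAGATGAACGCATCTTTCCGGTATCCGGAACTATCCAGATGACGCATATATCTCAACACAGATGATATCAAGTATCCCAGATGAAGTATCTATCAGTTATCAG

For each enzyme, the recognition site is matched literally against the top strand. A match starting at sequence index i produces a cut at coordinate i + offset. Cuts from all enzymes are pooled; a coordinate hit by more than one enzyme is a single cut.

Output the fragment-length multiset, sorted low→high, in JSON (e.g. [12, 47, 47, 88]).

Scan for sites:
  AzqIII (TATC, off=2): starts [28, 38, 55, 72, 79, 93, 97, 104] → cuts [30, 40, 57, 74, 81, 95, 99, 106]
  KluII (CAGATGA, off=2): starts [0, 7, 42, 65, 84] → cuts [2, 9, 44, 67, 86]

All cut coordinates (distinct, sorted): [2, 9, 30, 40, 44, 57, 67, 74, 81, 86, 95, 99, 106]

Fragment lengths:
  2→9: 7 bp
  9→30: 21 bp
  30→40: 10 bp
  40→44: 4 bp
  44→57: 13 bp
  57→67: 10 bp
  67→74: 7 bp
  74→81: 7 bp
  81→86: 5 bp
  86→95: 9 bp
  95→99: 4 bp
  99→106: 7 bp
  106→2 (wrap): 110-106+2 = 6 bp

[4,4,5,6,7,7,7,7,9,10,10,13,21]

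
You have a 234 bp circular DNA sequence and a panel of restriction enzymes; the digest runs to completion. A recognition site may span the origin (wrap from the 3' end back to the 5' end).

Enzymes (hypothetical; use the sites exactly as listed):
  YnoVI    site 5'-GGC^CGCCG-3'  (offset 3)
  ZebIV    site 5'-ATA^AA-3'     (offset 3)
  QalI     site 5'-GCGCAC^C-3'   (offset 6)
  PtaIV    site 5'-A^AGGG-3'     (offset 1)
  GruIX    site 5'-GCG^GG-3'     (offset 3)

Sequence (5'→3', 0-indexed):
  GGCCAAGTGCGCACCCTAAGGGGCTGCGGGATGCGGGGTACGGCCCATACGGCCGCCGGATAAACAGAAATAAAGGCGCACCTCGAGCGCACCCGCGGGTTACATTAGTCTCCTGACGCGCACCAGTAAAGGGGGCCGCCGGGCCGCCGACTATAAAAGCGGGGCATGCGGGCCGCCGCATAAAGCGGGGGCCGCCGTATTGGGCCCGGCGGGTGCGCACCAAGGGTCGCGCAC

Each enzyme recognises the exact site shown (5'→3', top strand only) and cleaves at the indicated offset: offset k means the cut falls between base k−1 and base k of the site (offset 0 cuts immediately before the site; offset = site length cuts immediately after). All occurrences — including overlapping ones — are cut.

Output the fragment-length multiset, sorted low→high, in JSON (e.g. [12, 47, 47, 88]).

[2,3,4,5,5,5,6,6,7,7,8,9,9,9,9,9,10,10,11,11,18,19,26,26]

Per-enzyme occurrences:
  YnoVI GGCCGCCG/3: at [50, 133, 141, 170, 189] ⇒ [53, 136, 144, 173, 192]
  ZebIV ATAAA/3: at [59, 69, 152, 179] ⇒ [62, 72, 155, 182]
  QalI GCGCACC/6: at [8, 75, 86, 117, 214] ⇒ [14, 81, 92, 123, 220]
  PtaIV AAGGG/1: at [17, 128, 221] ⇒ [18, 129, 222]
  GruIX GCGGG/3: at [25, 32, 94, 158, 167, 184, 208] ⇒ [28, 35, 97, 161, 170, 187, 211]

All cut coordinates (distinct, sorted): [14, 18, 28, 35, 53, 62, 72, 81, 92, 97, 123, 129, 136, 144, 155, 161, 170, 173, 182, 187, 192, 211, 220, 222]

Fragment lengths:
  14→18: 4 bp
  18→28: 10 bp
  28→35: 7 bp
  35→53: 18 bp
  53→62: 9 bp
  62→72: 10 bp
  72→81: 9 bp
  81→92: 11 bp
  92→97: 5 bp
  97→123: 26 bp
  123→129: 6 bp
  129→136: 7 bp
  136→144: 8 bp
  144→155: 11 bp
  155→161: 6 bp
  161→170: 9 bp
  170→173: 3 bp
  173→182: 9 bp
  182→187: 5 bp
  187→192: 5 bp
  192→211: 19 bp
  211→220: 9 bp
  220→222: 2 bp
  222→14 (wrap): 234-222+14 = 26 bp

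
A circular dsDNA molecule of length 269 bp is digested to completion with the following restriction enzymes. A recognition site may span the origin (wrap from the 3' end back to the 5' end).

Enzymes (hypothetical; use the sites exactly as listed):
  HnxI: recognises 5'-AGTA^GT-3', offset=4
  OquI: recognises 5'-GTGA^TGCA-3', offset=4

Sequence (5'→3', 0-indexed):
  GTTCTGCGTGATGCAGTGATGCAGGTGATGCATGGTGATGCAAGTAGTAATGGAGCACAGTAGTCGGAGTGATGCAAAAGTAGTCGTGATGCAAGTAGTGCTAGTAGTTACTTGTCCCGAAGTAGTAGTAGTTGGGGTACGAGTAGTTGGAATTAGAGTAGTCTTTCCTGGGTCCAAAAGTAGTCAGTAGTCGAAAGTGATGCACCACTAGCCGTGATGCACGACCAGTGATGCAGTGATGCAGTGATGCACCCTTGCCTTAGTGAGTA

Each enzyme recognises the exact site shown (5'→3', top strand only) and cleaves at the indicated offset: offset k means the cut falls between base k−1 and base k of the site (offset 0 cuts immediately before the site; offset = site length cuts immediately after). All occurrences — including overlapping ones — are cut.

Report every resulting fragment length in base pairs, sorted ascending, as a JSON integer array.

[3,3,7,7,8,8,8,8,8,9,9,10,10,10,11,11,14,15,15,16,17,18,22,22]

Scan for sites:
  HnxI (AGTAGT, off=4): starts [42, 58, 78, 93, 102, 120, 123, 126, 141, 156, 178, 185, 265] → cuts [0, 46, 62, 82, 97, 106, 124, 127, 130, 145, 160, 182, 189]
  OquI (GTGATGCA, off=4): starts [7, 15, 24, 34, 68, 85, 196, 213, 227, 235, 243] → cuts [11, 19, 28, 38, 72, 89, 200, 217, 231, 239, 247]

All cut coordinates (distinct, sorted): [0, 11, 19, 28, 38, 46, 62, 72, 82, 89, 97, 106, 124, 127, 130, 145, 160, 182, 189, 200, 217, 231, 239, 247]

Fragment lengths:
  0→11: 11 bp
  11→19: 8 bp
  19→28: 9 bp
  28→38: 10 bp
  38→46: 8 bp
  46→62: 16 bp
  62→72: 10 bp
  72→82: 10 bp
  82→89: 7 bp
  89→97: 8 bp
  97→106: 9 bp
  106→124: 18 bp
  124→127: 3 bp
  127→130: 3 bp
  130→145: 15 bp
  145→160: 15 bp
  160→182: 22 bp
  182→189: 7 bp
  189→200: 11 bp
  200→217: 17 bp
  217→231: 14 bp
  231→239: 8 bp
  239→247: 8 bp
  247→0 (wrap): 269-247+0 = 22 bp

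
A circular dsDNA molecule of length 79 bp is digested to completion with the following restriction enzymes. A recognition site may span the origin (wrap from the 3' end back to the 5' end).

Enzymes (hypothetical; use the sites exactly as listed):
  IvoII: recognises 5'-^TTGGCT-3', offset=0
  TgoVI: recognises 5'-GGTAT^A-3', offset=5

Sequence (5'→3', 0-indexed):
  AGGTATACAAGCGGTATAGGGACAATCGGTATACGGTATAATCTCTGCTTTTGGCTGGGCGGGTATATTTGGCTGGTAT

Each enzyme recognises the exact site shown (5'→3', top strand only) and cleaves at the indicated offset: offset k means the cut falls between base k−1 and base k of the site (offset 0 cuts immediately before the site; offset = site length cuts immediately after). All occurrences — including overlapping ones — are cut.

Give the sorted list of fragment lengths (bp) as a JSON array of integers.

Per-enzyme occurrences:
  IvoII (TTGGCT, off=0): starts [50, 68] → cuts [50, 68]
  TgoVI (GGTATA, off=5): starts [1, 12, 27, 34, 61, 74] → cuts [0, 6, 17, 32, 39, 66]

All cut coordinates (distinct, sorted): [0, 6, 17, 32, 39, 50, 66, 68]

Fragments:
  0→6: 6 bp
  6→17: 11 bp
  17→32: 15 bp
  32→39: 7 bp
  39→50: 11 bp
  50→66: 16 bp
  66→68: 2 bp
  68→0 (wrap): 79-68+0 = 11 bp

[2,6,7,11,11,11,15,16]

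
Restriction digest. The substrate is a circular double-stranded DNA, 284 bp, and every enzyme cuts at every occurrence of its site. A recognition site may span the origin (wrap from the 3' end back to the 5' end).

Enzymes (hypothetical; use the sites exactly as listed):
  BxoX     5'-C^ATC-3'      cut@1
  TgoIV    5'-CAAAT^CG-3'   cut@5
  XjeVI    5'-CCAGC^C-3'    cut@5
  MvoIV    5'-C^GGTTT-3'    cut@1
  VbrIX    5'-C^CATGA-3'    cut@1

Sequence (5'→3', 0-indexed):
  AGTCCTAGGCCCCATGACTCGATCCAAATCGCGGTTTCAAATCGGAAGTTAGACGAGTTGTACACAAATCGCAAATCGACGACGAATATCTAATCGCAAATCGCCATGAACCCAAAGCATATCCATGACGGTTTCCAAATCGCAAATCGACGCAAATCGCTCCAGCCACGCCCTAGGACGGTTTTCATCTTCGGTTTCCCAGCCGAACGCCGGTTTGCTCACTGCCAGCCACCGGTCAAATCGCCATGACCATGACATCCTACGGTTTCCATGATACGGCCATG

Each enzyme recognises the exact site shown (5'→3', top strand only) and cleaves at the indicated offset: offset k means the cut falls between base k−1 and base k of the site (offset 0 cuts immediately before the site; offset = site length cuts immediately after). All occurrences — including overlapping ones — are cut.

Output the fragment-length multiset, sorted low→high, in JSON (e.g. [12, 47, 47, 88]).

[3,3,3,6,6,6,6,6,7,7,7,7,8,9,10,10,11,11,11,12,13,16,17,18,19,25,27]

Per-enzyme occurrences:
  BxoX CATC/1: at [185, 255] ⇒ [186, 256]
  TgoIV CAAATCG/5: at [24, 37, 64, 71, 96, 135, 142, 152, 236] ⇒ [29, 42, 69, 76, 101, 140, 147, 157, 241]
  XjeVI CCAGCC/5: at [161, 198, 224] ⇒ [166, 203, 229]
  MvoIV CGGTTT/1: at [31, 128, 178, 191, 210, 262] ⇒ [32, 129, 179, 192, 211, 263]
  VbrIX CCATGA/1: at [11, 103, 122, 243, 249, 268, 279] ⇒ [12, 104, 123, 244, 250, 269, 280]

Pooled cuts: [12, 29, 32, 42, 69, 76, 101, 104, 123, 129, 140, 147, 157, 166, 179, 186, 192, 203, 211, 229, 241, 244, 250, 256, 263, 269, 280]

Fragment lengths:
  12→29: 17 bp
  29→32: 3 bp
  32→42: 10 bp
  42→69: 27 bp
  69→76: 7 bp
  76→101: 25 bp
  101→104: 3 bp
  104→123: 19 bp
  123→129: 6 bp
  129→140: 11 bp
  140→147: 7 bp
  147→157: 10 bp
  157→166: 9 bp
  166→179: 13 bp
  179→186: 7 bp
  186→192: 6 bp
  192→203: 11 bp
  203→211: 8 bp
  211→229: 18 bp
  229→241: 12 bp
  241→244: 3 bp
  244→250: 6 bp
  250→256: 6 bp
  256→263: 7 bp
  263→269: 6 bp
  269→280: 11 bp
  280→12 (wrap): 284-280+12 = 16 bp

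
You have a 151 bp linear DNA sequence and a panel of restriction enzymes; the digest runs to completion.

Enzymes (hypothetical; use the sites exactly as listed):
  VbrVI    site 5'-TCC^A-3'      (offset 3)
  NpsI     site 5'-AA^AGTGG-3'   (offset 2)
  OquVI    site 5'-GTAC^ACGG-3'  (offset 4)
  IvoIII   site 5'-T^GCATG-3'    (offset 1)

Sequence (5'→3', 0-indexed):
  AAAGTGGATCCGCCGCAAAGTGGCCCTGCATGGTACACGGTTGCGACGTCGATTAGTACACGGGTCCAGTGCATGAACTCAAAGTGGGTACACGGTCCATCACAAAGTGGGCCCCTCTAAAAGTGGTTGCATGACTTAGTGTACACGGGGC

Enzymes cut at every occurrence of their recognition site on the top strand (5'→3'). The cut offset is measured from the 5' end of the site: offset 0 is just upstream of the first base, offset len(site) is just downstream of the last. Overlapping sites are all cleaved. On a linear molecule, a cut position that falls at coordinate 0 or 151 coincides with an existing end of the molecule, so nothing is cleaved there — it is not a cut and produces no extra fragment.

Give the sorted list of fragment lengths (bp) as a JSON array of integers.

Site scan:
  VbrVI TCCA/3: at [64, 95] ⇒ [67, 98]
  NpsI AAAGTGG/2: at [0, 16, 80, 103, 119] ⇒ [2, 18, 82, 105, 121]
  OquVI GTACACGG/4: at [32, 55, 87, 140] ⇒ [36, 59, 91, 144]
  IvoIII TGCATG/1: at [26, 69, 127] ⇒ [27, 70, 128]

Pooled cuts: [2, 18, 27, 36, 59, 67, 70, 82, 91, 98, 105, 121, 128, 144]

Fragment lengths:
  [0,2): 2 bp
  [2,18): 16 bp
  [18,27): 9 bp
  [27,36): 9 bp
  [36,59): 23 bp
  [59,67): 8 bp
  [67,70): 3 bp
  [70,82): 12 bp
  [82,91): 9 bp
  [91,98): 7 bp
  [98,105): 7 bp
  [105,121): 16 bp
  [121,128): 7 bp
  [128,144): 16 bp
  [144,151): 7 bp

[2,3,7,7,7,7,8,9,9,9,12,16,16,16,23]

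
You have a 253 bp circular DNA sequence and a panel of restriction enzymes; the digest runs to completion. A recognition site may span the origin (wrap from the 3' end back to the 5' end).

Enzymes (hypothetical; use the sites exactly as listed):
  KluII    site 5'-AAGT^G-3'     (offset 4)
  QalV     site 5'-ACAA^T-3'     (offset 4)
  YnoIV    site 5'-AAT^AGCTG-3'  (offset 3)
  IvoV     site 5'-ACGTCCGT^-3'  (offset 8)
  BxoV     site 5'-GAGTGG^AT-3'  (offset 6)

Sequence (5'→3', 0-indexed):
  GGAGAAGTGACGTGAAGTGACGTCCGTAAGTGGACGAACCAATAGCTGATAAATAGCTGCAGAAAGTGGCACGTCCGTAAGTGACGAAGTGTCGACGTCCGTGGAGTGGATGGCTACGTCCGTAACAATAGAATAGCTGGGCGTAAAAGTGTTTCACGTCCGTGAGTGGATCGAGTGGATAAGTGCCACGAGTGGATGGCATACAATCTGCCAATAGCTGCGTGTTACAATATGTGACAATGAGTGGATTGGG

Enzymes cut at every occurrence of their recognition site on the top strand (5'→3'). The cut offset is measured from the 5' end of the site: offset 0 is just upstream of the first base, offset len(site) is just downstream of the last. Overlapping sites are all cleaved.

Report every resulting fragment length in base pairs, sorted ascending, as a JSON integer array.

Scan for sites:
  KluII (AAGTG, off=4): starts [4, 14, 27, 63, 78, 86, 146, 180] → cuts [8, 18, 31, 67, 82, 90, 150, 184]
  QalV (ACAAT, off=4): starts [124, 202, 226, 236] → cuts [128, 206, 230, 240]
  YnoIV (AATAGCTG, off=3): starts [40, 51, 131, 212] → cuts [43, 54, 134, 215]
  IvoV (ACGTCCGT, off=8): starts [19, 70, 94, 115, 155] → cuts [27, 78, 102, 123, 163]
  BxoV (GAGTGGAT, off=6): starts [103, 163, 172, 189, 241] → cuts [109, 169, 178, 195, 247]

Pooled cuts: [8, 18, 27, 31, 43, 54, 67, 78, 82, 90, 102, 109, 123, 128, 134, 150, 163, 169, 178, 184, 195, 206, 215, 230, 240, 247]

Fragment lengths:
  8→18: 10 bp
  18→27: 9 bp
  27→31: 4 bp
  31→43: 12 bp
  43→54: 11 bp
  54→67: 13 bp
  67→78: 11 bp
  78→82: 4 bp
  82→90: 8 bp
  90→102: 12 bp
  102→109: 7 bp
  109→123: 14 bp
  123→128: 5 bp
  128→134: 6 bp
  134→150: 16 bp
  150→163: 13 bp
  163→169: 6 bp
  169→178: 9 bp
  178→184: 6 bp
  184→195: 11 bp
  195→206: 11 bp
  206→215: 9 bp
  215→230: 15 bp
  230→240: 10 bp
  240→247: 7 bp
  247→8 (wrap): 253-247+8 = 14 bp

[4,4,5,6,6,6,7,7,8,9,9,9,10,10,11,11,11,11,12,12,13,13,14,14,15,16]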